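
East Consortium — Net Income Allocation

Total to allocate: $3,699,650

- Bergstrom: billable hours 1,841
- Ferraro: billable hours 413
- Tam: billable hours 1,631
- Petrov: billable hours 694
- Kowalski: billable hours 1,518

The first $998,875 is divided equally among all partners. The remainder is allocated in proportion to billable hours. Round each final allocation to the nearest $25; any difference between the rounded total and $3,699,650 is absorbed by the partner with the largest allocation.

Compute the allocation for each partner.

Equal tier: $998,875 ÷ 5 = $199,775 apiece.
Remainder $2,700,775 by billable hours (total 6,097): Bergstrom 815,503.82 → $815,500; Ferraro 182,945.72 → $182,950; Tam 722,480.57 → $722,475; Petrov 307,419.69 → $307,425; Kowalski 672,425.20 → $672,425.
Totals: Bergstrom $199,775 + $815,500 = $1,015,275; Ferraro $199,775 + $182,950 = $382,725; Tam $199,775 + $722,475 = $922,250; Petrov $199,775 + $307,425 = $507,200; Kowalski $199,775 + $672,425 = $872,200.

Bergstrom: $1,015,275; Ferraro: $382,725; Tam: $922,250; Petrov: $507,200; Kowalski: $872,200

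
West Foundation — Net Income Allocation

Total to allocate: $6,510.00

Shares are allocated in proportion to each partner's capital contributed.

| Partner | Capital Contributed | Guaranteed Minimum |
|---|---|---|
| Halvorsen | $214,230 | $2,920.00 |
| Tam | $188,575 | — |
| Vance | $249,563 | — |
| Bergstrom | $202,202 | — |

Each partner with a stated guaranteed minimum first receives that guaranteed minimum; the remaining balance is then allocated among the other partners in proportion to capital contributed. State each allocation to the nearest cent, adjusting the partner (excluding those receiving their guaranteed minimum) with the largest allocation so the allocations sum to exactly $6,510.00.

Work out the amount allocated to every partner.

Fund the minimums — Halvorsen $2,920.00. Remaining pool $3,590.00.
Remaining pool split over remaining capital contributed 640,340: Tam 1,057.2262 → $1,057.23; Vance 1,399.1492 → $1,399.15; Bergstrom 1,133.6246 → $1,133.62.

Halvorsen: $2,920.00 | Tam: $1,057.23 | Vance: $1,399.15 | Bergstrom: $1,133.62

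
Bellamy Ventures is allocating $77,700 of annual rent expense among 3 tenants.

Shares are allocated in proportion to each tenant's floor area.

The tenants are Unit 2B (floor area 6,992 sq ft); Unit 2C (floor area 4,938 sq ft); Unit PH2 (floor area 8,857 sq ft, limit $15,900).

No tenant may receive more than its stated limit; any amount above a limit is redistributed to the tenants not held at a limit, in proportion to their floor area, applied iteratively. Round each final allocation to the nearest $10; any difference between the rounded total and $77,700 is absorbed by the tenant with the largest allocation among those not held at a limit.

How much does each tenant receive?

Total floor area = 20,787.
Pro-rata shares before constraints: Unit 2B 26,135.49; Unit 2C 18,457.81; Unit PH2 33,106.70.
Held at cap: Unit PH2 ($15,900); remaining pool $61,800 reallocated over remaining floor area 11,930.
Remaining shares: Unit 2B 36,220.08 → $36,220; Unit 2C 25,579.92 → $25,580.

Unit 2B: $36,220 | Unit 2C: $25,580 | Unit PH2: $15,900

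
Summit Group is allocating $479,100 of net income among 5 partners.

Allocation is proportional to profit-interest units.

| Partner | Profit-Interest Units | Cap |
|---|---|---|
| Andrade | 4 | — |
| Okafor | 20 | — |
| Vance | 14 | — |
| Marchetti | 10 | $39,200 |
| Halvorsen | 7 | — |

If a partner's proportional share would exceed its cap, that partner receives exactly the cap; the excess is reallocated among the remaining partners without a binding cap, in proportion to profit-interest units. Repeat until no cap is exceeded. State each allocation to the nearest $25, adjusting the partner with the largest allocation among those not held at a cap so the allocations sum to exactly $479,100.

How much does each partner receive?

Andrade: $39,100; Okafor: $195,525; Vance: $136,850; Marchetti: $39,200; Halvorsen: $68,425

Combined profit-interest units = 55.
Proportional shares (ignoring caps): Andrade 34,843.64; Okafor 174,218.18; Vance 121,952.73; Marchetti 87,109.09; Halvorsen 60,976.36.
Held at cap: Marchetti ($39,200); residual $439,900 reallocated over remaining profit-interest units 45.
Redistributed shares: Andrade 39,102.22 → $39,100; Okafor 195,511.11 → $195,500; Vance 136,857.78 → $136,850; Halvorsen 68,428.89 → $68,425.
Rounding difference +$25 applied to Okafor → $195,525.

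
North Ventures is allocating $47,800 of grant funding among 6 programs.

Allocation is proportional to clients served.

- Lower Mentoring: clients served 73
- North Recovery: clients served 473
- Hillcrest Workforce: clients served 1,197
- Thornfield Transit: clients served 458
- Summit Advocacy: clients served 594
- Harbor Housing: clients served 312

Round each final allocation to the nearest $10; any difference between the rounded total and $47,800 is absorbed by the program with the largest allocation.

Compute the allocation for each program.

Total clients served = 3,107.
Proportional shares: Lower Mentoring 73/3,107 × $47,800 = 1,123.08; North Recovery 473/3,107 × $47,800 = 7,276.92; Hillcrest Workforce 1,197/3,107 × $47,800 = 18,415.38; Thornfield Transit 458/3,107 × $47,800 = 7,046.15; Summit Advocacy 594/3,107 × $47,800 = 9,138.46; Harbor Housing 312/3,107 × $47,800 = 4,800.00.
Rounded to nearest $10: Lower Mentoring $1,120; North Recovery $7,280; Hillcrest Workforce $18,420; Thornfield Transit $7,050; Summit Advocacy $9,140; Harbor Housing $4,800. Sum = $47,810.
Difference $47,800 − $47,810 = −$10 applied to largest allocation (Hillcrest Workforce): Hillcrest Workforce becomes $18,410.

Lower Mentoring: $1,120; North Recovery: $7,280; Hillcrest Workforce: $18,410; Thornfield Transit: $7,050; Summit Advocacy: $9,140; Harbor Housing: $4,800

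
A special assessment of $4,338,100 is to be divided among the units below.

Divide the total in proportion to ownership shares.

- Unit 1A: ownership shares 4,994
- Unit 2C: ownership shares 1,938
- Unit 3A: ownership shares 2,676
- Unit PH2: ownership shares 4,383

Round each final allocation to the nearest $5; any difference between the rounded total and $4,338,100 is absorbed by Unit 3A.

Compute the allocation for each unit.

Total ownership shares = 13,991.
Raw shares: Unit 1A 4,994/13,991 × $4,338,100 = 1,548,457.68; Unit 2C 1,938/13,991 × $4,338,100 = 600,903.28; Unit 3A 2,676/13,991 × $4,338,100 = 829,730.23; Unit PH2 4,383/13,991 × $4,338,100 = 1,359,008.81.
Rounded to nearest $5: Unit 1A $1,548,460; Unit 2C $600,905; Unit 3A $829,730; Unit PH2 $1,359,010. Sum = $4,338,105.
Difference $4,338,100 − $4,338,105 = −$5 applied to Unit 3A: Unit 3A becomes $829,725.

Unit 1A: $1,548,460 | Unit 2C: $600,905 | Unit 3A: $829,725 | Unit PH2: $1,359,010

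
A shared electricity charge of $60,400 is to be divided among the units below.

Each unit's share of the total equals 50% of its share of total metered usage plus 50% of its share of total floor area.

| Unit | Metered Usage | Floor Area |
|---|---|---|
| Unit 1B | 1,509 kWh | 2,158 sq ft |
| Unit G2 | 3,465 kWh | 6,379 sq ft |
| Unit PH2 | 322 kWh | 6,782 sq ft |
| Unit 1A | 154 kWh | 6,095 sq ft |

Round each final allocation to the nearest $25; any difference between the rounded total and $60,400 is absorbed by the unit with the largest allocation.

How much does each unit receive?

Totals — metered usage 5,450, floor area 21,414.
Blended shares (50% metered usage + 50% floor area): Unit 1B 0.1888; Unit G2 0.4668; Unit PH2 0.1879; Unit 1A 0.1564.
Unrounded shares: Unit 1B 11,405.21; Unit G2 28,196.81; Unit PH2 11,348.90; Unit 1A 9,449.09.
After rounding ($25): Unit 1B $11,400; Unit G2 $28,200; Unit PH2 $11,350; Unit 1A $9,450. Sum = $60,400.
Sum already equals the total — no adjustment.

Unit 1B: $11,400; Unit G2: $28,200; Unit PH2: $11,350; Unit 1A: $9,450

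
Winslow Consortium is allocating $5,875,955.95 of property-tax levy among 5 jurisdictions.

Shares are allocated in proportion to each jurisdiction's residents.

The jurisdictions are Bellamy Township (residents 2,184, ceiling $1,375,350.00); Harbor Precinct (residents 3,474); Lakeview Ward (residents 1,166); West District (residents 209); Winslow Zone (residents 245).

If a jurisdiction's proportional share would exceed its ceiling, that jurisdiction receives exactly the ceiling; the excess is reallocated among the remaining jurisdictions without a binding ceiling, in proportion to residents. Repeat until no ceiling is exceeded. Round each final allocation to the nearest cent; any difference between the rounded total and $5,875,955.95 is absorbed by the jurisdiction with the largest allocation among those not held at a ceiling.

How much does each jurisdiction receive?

Bellamy Township: $1,375,350.00; Harbor Precinct: $3,069,317.83; Lakeview Ward: $1,030,174.04; West District: $184,653.84; Winslow Zone: $216,460.24

Total residents = 7,278.
Proportional shares (ignoring caps): Bellamy Township 1,763,271.2002; Harbor Precinct 2,804,763.8047; Lakeview Ward 941,380.1371; West District 168,737.9491; Winslow Zone 197,802.8590.
Cap binds for Bellamy Township ($1,375,350.00); residual $4,500,605.95 reallocated over remaining residents 5,094.
Remaining shares: Harbor Precinct 3,069,317.8387 → $3,069,317.84; Lakeview Ward 1,030,174.0357 → $1,030,174.04; West District 184,653.8366 → $184,653.84; Winslow Zone 216,460.2391 → $216,460.24.
Rounding difference −$0.01 applied to Harbor Precinct → $3,069,317.83.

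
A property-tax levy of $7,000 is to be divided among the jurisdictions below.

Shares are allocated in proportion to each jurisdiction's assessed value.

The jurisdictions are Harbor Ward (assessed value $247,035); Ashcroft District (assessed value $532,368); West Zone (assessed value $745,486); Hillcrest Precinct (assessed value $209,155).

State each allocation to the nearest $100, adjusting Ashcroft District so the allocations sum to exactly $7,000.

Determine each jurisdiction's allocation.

Assessed value total: 1,734,044.
Pro-rata amounts: Harbor Ward 247,035/1,734,044 × $7,000 = 997.23; Ashcroft District 532,368/1,734,044 × $7,000 = 2,149.07; West Zone 745,486/1,734,044 × $7,000 = 3,009.38; Hillcrest Precinct 209,155/1,734,044 × $7,000 = 844.32.
At nearest $100: Harbor Ward $1,000; Ashcroft District $2,100; West Zone $3,000; Hillcrest Precinct $800. Sum = $6,900.
Difference $7,000 − $6,900 = +$100 applied to Ashcroft District: Ashcroft District becomes $2,200.

Harbor Ward: $1,000 · Ashcroft District: $2,200 · West Zone: $3,000 · Hillcrest Precinct: $800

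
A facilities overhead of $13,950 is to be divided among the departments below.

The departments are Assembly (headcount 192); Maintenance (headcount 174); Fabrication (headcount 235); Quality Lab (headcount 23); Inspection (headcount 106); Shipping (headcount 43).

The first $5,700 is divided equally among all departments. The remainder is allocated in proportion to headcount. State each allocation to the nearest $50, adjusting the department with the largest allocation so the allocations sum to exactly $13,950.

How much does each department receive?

Assembly: $3,000; Maintenance: $2,800; Fabrication: $3,450; Quality Lab: $1,200; Inspection: $2,100; Shipping: $1,400

First tranche $5,700 split equally: $950 each.
Remainder $8,250 by headcount (total 773): Assembly 2,049.16 → $2,050; Maintenance 1,857.05 → $1,850; Fabrication 2,508.09 → $2,500; Quality Lab 245.47 → $250; Inspection 1,131.31 → $1,150; Shipping 458.93 → $450.
Totals: Assembly $950 + $2,050 = $3,000; Maintenance $950 + $1,850 = $2,800; Fabrication $950 + $2,500 = $3,450; Quality Lab $950 + $250 = $1,200; Inspection $950 + $1,150 = $2,100; Shipping $950 + $450 = $1,400.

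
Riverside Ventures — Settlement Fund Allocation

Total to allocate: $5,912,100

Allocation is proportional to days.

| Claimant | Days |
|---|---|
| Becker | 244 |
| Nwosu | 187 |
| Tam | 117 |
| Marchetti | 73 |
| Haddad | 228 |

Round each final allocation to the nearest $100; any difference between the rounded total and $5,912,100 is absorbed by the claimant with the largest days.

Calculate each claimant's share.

Becker: $1,699,200 | Nwosu: $1,302,200 | Tam: $814,700 | Marchetti: $508,300 | Haddad: $1,587,700

Sum of days: 849.
Pro-rata amounts: Becker 244/849 × $5,912,100 = 1,699,119.43; Nwosu 187/849 × $5,912,100 = 1,302,193.99; Tam 117/849 × $5,912,100 = 814,741.70; Marchetti 73/849 × $5,912,100 = 508,343.11; Haddad 228/849 × $5,912,100 = 1,587,701.77.
After rounding ($100): Becker $1,699,100; Nwosu $1,302,200; Tam $814,700; Marchetti $508,300; Haddad $1,587,700. Sum = $5,912,000.
Difference $5,912,100 − $5,912,000 = +$100 applied to largest days (Becker): Becker becomes $1,699,200.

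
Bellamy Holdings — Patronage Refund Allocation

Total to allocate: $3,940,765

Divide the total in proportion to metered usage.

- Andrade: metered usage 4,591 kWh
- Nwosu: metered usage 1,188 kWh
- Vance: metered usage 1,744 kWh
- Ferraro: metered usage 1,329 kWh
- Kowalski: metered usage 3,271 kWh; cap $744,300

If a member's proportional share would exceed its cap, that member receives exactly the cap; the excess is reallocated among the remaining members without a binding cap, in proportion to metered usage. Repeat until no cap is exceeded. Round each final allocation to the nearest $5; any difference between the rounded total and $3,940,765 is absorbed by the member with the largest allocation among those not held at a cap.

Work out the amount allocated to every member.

Andrade: $1,657,810 | Nwosu: $428,990 | Vance: $629,760 | Ferraro: $479,905 | Kowalski: $744,300

Combined metered usage = 12,123.
Unconstrained shares: Andrade 1,492,374.17; Nwosu 386,177.42; Vance 566,913.65; Ferraro 432,011.60; Kowalski 1,063,288.16.
Held at cap: Kowalski ($744,300); remaining pool $3,196,465 reallocated over remaining metered usage 8,852.
Shares after redistribution: Andrade 1,657,814.15 → $1,657,815; Nwosu 428,987.85 → $428,990; Vance 629,759.94 → $629,760; Ferraro 479,903.07 → $479,905.
Rounding difference −$5 applied to Andrade → $1,657,810.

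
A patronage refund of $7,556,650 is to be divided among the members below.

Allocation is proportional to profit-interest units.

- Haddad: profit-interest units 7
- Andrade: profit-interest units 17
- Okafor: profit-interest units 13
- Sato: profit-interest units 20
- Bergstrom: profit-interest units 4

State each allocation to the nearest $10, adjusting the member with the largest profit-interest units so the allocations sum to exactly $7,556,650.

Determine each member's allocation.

Haddad: $867,160 · Andrade: $2,105,950 · Okafor: $1,610,430 · Sato: $2,477,590 · Bergstrom: $495,520

Combined profit-interest units = 7 + 17 + 13 + 20 + 4 = 61.
Pro-rata amounts: Haddad 867,156.56; Andrade 2,105,951.64; Okafor 1,610,433.61; Sato 2,477,590.16; Bergstrom 495,518.03.
Rounded to nearest $10: Haddad $867,160; Andrade $2,105,950; Okafor $1,610,430; Sato $2,477,590; Bergstrom $495,520. Sum = $7,556,650.
No rounding difference to absorb.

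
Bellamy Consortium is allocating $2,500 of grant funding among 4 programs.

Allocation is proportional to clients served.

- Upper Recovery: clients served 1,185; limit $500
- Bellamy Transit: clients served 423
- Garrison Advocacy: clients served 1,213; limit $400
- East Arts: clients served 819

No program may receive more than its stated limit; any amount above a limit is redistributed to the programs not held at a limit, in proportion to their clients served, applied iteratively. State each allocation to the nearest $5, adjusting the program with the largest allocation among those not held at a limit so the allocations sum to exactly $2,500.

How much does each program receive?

Sum of clients served: 3,640.
Proportional shares (ignoring caps): Upper Recovery 813.87; Bellamy Transit 290.52; Garrison Advocacy 833.10; East Arts 562.50.
Cap binds for Upper Recovery ($500), Garrison Advocacy ($400); balance $1,600 reallocated over remaining clients served 1,242.
Shares after redistribution: Bellamy Transit 544.93 → $545; East Arts 1,055.07 → $1,055.

Upper Recovery: $500 | Bellamy Transit: $545 | Garrison Advocacy: $400 | East Arts: $1,055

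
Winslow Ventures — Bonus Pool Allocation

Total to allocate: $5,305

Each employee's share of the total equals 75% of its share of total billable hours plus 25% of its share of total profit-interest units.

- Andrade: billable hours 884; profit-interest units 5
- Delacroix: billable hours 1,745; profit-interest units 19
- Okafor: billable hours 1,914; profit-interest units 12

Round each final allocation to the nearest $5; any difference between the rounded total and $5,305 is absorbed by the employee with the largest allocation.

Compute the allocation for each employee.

Andrade: $960 · Delacroix: $2,225 · Okafor: $2,120

Totals — billable hours 4,543, profit-interest units 36.
Blended shares (75% billable hours + 25% profit-interest units): Andrade 0.1807; Delacroix 0.4200; Okafor 0.3993.
Proportional shares: Andrade 958.41; Delacroix 2,228.23; Okafor 2,118.36.
After rounding ($5): Andrade $960; Delacroix $2,230; Okafor $2,120. Sum = $5,310.
Difference $5,305 − $5,310 = −$5 applied to largest allocation (Delacroix): Delacroix becomes $2,225.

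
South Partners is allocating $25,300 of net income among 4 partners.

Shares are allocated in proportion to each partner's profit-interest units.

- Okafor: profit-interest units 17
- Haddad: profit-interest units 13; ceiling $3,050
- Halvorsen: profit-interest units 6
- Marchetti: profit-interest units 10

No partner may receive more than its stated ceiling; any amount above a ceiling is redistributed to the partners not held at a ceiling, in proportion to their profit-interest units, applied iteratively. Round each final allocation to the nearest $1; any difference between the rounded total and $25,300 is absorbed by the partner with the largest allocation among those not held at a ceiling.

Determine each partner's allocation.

Okafor: $11,463; Haddad: $3,050; Halvorsen: $4,045; Marchetti: $6,742

Combined profit-interest units = 46.
Pro-rata shares before constraints: Okafor 9,350.00; Haddad 7,150.00; Halvorsen 3,300.00; Marchetti 5,500.00.
Held at cap: Haddad ($3,050); residual $22,250 reallocated over remaining profit-interest units 33.
Redistributed shares: Okafor 11,462.12 → $11,462; Halvorsen 4,045.45 → $4,045; Marchetti 6,742.42 → $6,742.
Rounding difference +$1 applied to Okafor → $11,463.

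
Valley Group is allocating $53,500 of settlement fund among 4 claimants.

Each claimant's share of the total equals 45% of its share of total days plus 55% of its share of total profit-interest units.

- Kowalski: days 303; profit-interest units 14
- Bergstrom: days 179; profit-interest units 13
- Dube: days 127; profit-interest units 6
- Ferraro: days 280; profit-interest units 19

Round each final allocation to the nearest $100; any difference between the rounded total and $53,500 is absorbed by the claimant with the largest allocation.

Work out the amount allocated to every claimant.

Kowalski: $16,100 | Bergstrom: $12,200 | Dube: $6,800 | Ferraro: $18,400

Days total 889; profit-interest units total 52.
Blended shares (45% days + 55% profit-interest units): Kowalski 0.3015; Bergstrom 0.2281; Dube 0.1277; Ferraro 0.3427.
Unrounded shares: Kowalski 16,127.66; Bergstrom 12,203.75; Dube 6,834.48; Ferraro 18,334.12.
At nearest $100: Kowalski $16,100; Bergstrom $12,200; Dube $6,800; Ferraro $18,300. Sum = $53,400.
Difference $53,500 − $53,400 = +$100 applied to largest allocation (Ferraro): Ferraro becomes $18,400.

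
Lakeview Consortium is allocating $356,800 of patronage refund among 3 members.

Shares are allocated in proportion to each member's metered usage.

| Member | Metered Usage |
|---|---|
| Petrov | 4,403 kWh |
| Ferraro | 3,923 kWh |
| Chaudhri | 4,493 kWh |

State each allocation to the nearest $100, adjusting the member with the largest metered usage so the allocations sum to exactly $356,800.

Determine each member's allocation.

Petrov: $122,600 · Ferraro: $109,200 · Chaudhri: $125,000

Total metered usage = 12,819.
Pro-rata amounts: Petrov 4,403/12,819 × $356,800 = 122,551.71; Ferraro 3,923/12,819 × $356,800 = 109,191.54; Chaudhri 4,493/12,819 × $356,800 = 125,056.74.
Rounded to nearest $100: Petrov $122,600; Ferraro $109,200; Chaudhri $125,100. Sum = $356,900.
Difference $356,800 − $356,900 = −$100 applied to largest metered usage (Chaudhri): Chaudhri becomes $125,000.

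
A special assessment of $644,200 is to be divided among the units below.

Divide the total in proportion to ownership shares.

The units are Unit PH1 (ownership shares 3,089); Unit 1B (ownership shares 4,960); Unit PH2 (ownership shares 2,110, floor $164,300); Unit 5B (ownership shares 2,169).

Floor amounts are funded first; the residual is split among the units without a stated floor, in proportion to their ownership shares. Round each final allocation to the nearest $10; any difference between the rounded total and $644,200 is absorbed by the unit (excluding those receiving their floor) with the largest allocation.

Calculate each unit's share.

Guaranteed amounts: Unit PH2 $164,300. Residual $479,900.
Residual split over remaining ownership shares 10,218: Unit PH1 145,078.40 → $145,080; Unit 1B 232,952.05 → $232,950; Unit 5B 101,869.55 → $101,870.

Unit PH1: $145,080 | Unit 1B: $232,950 | Unit PH2: $164,300 | Unit 5B: $101,870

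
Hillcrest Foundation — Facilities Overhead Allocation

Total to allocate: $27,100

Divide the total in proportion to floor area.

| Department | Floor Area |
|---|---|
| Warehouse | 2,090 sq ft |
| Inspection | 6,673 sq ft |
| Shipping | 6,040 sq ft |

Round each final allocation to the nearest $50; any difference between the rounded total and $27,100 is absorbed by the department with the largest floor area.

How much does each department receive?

Total floor area = 2,090 + 6,673 + 6,040 = 14,803.
Unrounded shares: Warehouse 3,826.18; Inspection 12,216.33; Shipping 11,057.49.
At nearest $50: Warehouse $3,850; Inspection $12,200; Shipping $11,050. Sum = $27,100.
No rounding difference to absorb.

Warehouse: $3,850; Inspection: $12,200; Shipping: $11,050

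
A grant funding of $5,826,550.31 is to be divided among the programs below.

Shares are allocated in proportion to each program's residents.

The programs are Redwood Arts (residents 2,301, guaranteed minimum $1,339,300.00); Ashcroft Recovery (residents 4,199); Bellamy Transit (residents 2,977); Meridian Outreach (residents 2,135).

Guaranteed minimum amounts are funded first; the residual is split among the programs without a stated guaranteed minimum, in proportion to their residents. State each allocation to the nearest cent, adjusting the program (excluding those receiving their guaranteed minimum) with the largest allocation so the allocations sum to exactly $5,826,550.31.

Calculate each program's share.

Fund the minimums — Redwood Arts $1,339,300.00. Balance $4,487,250.31.
Balance split over remaining residents 9,311: Ashcroft Recovery 2,023,624.1061 → $2,023,624.11; Bellamy Transit 1,434,705.6356 → $1,434,705.64; Meridian Outreach 1,028,920.5683 → $1,028,920.57.
Rounding difference −$0.01 applied to Ashcroft Recovery → $2,023,624.10.

Redwood Arts: $1,339,300.00; Ashcroft Recovery: $2,023,624.10; Bellamy Transit: $1,434,705.64; Meridian Outreach: $1,028,920.57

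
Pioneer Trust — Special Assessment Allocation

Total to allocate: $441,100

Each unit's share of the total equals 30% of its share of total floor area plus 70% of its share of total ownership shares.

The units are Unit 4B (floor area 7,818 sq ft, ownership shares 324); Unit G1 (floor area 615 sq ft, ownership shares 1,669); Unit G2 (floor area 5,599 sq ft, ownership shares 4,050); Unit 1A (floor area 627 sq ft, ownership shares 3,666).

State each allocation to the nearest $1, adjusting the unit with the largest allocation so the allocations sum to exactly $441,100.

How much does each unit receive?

Unit 4B: $80,879; Unit G1: $58,630; Unit G2: $179,343; Unit 1A: $122,248

Totals — floor area 14,659, ownership shares 9,709.
Blended shares (30% floor area + 70% ownership shares): Unit 4B 0.1834; Unit G1 0.1329; Unit G2 0.4066; Unit 1A 0.2771.
Pro-rata amounts: Unit 4B 80,878.79; Unit G1 58,630.03; Unit G2 179,343.33; Unit 1A 122,247.85.
Rounded to nearest $1: Unit 4B $80,879; Unit G1 $58,630; Unit G2 $179,343; Unit 1A $122,248. Sum = $441,100.
Sum already equals the total — no adjustment.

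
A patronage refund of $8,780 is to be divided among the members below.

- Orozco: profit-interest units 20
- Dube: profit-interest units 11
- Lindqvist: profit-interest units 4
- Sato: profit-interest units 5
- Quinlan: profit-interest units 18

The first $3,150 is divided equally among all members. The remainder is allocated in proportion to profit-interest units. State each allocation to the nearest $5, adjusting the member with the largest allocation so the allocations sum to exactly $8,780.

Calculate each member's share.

Equal tier: $3,150 ÷ 5 = $630 apiece.
Remainder $5,630 by profit-interest units (total 58): Orozco 1,941.38 → $1,940; Dube 1,067.76 → $1,070; Lindqvist 388.28 → $390; Sato 485.34 → $485; Quinlan 1,747.24 → $1,745.
Totals: Orozco $630 + $1,940 = $2,570; Dube $630 + $1,070 = $1,700; Lindqvist $630 + $390 = $1,020; Sato $630 + $485 = $1,115; Quinlan $630 + $1,745 = $2,375.

Orozco: $2,570; Dube: $1,700; Lindqvist: $1,020; Sato: $1,115; Quinlan: $2,375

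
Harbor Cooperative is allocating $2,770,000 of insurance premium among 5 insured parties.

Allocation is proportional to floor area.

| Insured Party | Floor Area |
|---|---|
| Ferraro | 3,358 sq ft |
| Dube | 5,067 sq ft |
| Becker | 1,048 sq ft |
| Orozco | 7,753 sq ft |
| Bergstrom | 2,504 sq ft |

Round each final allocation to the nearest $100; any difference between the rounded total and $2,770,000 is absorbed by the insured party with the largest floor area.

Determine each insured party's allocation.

Combined floor area = 19,730.
Pro-rata amounts: Ferraro 3,358/19,730 × $2,770,000 = 471,447.54; Dube 5,067/19,730 × $2,770,000 = 711,383.17; Becker 1,048/19,730 × $2,770,000 = 147,134.31; Orozco 7,753/19,730 × $2,770,000 = 1,088,485.05; Bergstrom 2,504/19,730 × $2,770,000 = 351,549.92.
At nearest $100: Ferraro $471,400; Dube $711,400; Becker $147,100; Orozco $1,088,500; Bergstrom $351,500. Sum = $2,769,900.
Difference $2,770,000 − $2,769,900 = +$100 applied to largest floor area (Orozco): Orozco becomes $1,088,600.

Ferraro: $471,400; Dube: $711,400; Becker: $147,100; Orozco: $1,088,600; Bergstrom: $351,500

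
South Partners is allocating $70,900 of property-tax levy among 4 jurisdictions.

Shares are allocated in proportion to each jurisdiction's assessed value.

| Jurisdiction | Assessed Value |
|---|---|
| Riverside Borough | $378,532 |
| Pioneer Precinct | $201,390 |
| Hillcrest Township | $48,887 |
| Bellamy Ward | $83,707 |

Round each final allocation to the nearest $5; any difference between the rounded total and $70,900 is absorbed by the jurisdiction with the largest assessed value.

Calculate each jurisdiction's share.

Riverside Borough: $37,665 | Pioneer Precinct: $20,040 | Hillcrest Township: $4,865 | Bellamy Ward: $8,330

Combined assessed value = 378,532 + 201,390 + 48,887 + 83,707 = 712,516.
Raw shares: Riverside Borough 37,666.41; Pioneer Precinct 20,039.62; Hillcrest Township 4,864.58; Bellamy Ward 8,329.39.
After rounding ($5): Riverside Borough $37,665; Pioneer Precinct $20,040; Hillcrest Township $4,865; Bellamy Ward $8,330. Sum = $70,900.
Rounded total matches; no reconciliation needed.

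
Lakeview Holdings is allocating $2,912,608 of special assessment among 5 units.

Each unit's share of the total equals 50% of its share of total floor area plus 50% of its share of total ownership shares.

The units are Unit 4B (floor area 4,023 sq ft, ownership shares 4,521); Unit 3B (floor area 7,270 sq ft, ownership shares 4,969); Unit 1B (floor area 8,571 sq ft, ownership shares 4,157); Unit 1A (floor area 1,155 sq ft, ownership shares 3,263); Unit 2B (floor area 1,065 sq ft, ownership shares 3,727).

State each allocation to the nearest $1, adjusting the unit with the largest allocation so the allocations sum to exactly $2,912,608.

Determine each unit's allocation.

Totals — floor area 22,084, ownership shares 20,637.
Combined weights (50% floor area + 50% ownership shares): Unit 4B 0.2006; Unit 3B 0.2850; Unit 1B 0.2948; Unit 1A 0.1052; Unit 2B 0.1144.
Pro-rata amounts: Unit 4B 584,328.33; Unit 3B 830,062.31; Unit 1B 858,554.35; Unit 1A 306,427.30; Unit 2B 333,235.73.
After rounding ($1): Unit 4B $584,328; Unit 3B $830,062; Unit 1B $858,554; Unit 1A $306,427; Unit 2B $333,236. Sum = $2,912,607.
Difference $2,912,608 − $2,912,607 = +$1 applied to largest allocation (Unit 1B): Unit 1B becomes $858,555.

Unit 4B: $584,328; Unit 3B: $830,062; Unit 1B: $858,555; Unit 1A: $306,427; Unit 2B: $333,236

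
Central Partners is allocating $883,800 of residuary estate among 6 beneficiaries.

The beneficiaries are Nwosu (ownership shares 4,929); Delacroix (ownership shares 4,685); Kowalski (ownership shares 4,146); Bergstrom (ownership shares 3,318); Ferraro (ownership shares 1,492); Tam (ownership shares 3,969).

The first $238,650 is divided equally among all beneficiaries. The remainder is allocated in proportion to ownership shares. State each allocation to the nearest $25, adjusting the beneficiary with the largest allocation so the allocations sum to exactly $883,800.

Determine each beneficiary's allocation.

Nwosu: $180,875 | Delacroix: $173,875 | Kowalski: $158,450 | Bergstrom: $134,750 | Ferraro: $82,475 | Tam: $153,375

$238,650 shared equally gives $39,775 per beneficiary.
Remainder $645,150 by ownership shares (total 22,539): Nwosu 141,086.31 → $141,075; Delacroix 134,102.12 → $134,100; Kowalski 118,673.94 → $118,675; Bergstrom 94,973.50 → $94,975; Ferraro 42,706.59 → $42,700; Tam 113,607.54 → $113,600.
Rounding difference +$25 on remainder applied to Nwosu.
Totals: Nwosu $39,775 + $141,100 = $180,875; Delacroix $39,775 + $134,100 = $173,875; Kowalski $39,775 + $118,675 = $158,450; Bergstrom $39,775 + $94,975 = $134,750; Ferraro $39,775 + $42,700 = $82,475; Tam $39,775 + $113,600 = $153,375.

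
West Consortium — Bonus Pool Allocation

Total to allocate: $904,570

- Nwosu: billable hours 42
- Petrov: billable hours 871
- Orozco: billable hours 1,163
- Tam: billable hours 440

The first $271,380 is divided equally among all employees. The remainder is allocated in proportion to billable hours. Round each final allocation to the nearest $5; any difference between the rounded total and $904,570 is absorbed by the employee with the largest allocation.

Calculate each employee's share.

Nwosu: $78,415; Petrov: $287,045; Orozco: $360,530; Tam: $178,580

First tranche $271,380 split equally: $67,845 each.
Remainder $633,190 by billable hours (total 2,516): Nwosu 10,569.94 → $10,570; Petrov 219,200.51 → $219,200; Orozco 292,686.79 → $292,685; Tam 110,732.75 → $110,735.
Totals: Nwosu $67,845 + $10,570 = $78,415; Petrov $67,845 + $219,200 = $287,045; Orozco $67,845 + $292,685 = $360,530; Tam $67,845 + $110,735 = $178,580.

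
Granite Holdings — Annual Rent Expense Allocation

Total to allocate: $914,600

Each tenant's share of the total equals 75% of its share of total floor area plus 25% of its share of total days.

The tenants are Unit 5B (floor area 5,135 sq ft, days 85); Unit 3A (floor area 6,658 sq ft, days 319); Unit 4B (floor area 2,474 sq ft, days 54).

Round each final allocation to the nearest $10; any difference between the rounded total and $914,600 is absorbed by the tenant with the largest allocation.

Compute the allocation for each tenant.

Totals — floor area 14,267, days 458.
Combined weights (75% floor area + 25% days): Unit 5B 0.3163; Unit 3A 0.5241; Unit 4B 0.1595.
Proportional shares: Unit 5B 289,323.19; Unit 3A 479,369.43; Unit 4B 145,907.38.
At nearest $10: Unit 5B $289,320; Unit 3A $479,370; Unit 4B $145,910. Sum = $914,600.
Sum already equals the total — no adjustment.

Unit 5B: $289,320 | Unit 3A: $479,370 | Unit 4B: $145,910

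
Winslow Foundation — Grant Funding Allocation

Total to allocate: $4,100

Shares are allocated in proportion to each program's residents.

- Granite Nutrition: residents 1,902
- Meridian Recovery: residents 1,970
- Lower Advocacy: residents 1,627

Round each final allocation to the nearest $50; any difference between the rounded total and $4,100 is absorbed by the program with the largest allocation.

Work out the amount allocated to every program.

Granite Nutrition: $1,400 · Meridian Recovery: $1,500 · Lower Advocacy: $1,200

Combined residents = 5,499.
Pro-rata amounts: Granite Nutrition 1,902/5,499 × $4,100 = 1,418.11; Meridian Recovery 1,970/5,499 × $4,100 = 1,468.81; Lower Advocacy 1,627/5,499 × $4,100 = 1,213.08.
At nearest $50: Granite Nutrition $1,400; Meridian Recovery $1,450; Lower Advocacy $1,200. Sum = $4,050.
Difference $4,100 − $4,050 = +$50 applied to largest allocation (Meridian Recovery): Meridian Recovery becomes $1,500.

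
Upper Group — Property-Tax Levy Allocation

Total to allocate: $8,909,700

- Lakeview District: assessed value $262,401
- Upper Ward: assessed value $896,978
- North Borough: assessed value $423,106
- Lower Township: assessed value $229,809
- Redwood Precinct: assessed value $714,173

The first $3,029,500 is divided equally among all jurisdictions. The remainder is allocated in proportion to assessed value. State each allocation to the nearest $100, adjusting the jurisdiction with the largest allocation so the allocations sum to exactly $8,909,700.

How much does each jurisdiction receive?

Lakeview District: $1,216,600 | Upper Ward: $2,693,500 | North Borough: $1,590,700 | Lower Township: $1,140,800 | Redwood Precinct: $2,268,100

First tranche $3,029,500 split equally: $605,900 each.
Remainder $5,880,200 by assessed value (total 2,526,467): Lakeview District 610,722.55 → $610,700; Upper Ward 2,087,662.35 → $2,087,700; North Borough 984,753.77 → $984,800; Lower Township 534,866.63 → $534,900; Redwood Precinct 1,662,194.71 → $1,662,200.
Rounding difference −$100 on remainder applied to Upper Ward.
Totals: Lakeview District $605,900 + $610,700 = $1,216,600; Upper Ward $605,900 + $2,087,600 = $2,693,500; North Borough $605,900 + $984,800 = $1,590,700; Lower Township $605,900 + $534,900 = $1,140,800; Redwood Precinct $605,900 + $1,662,200 = $2,268,100.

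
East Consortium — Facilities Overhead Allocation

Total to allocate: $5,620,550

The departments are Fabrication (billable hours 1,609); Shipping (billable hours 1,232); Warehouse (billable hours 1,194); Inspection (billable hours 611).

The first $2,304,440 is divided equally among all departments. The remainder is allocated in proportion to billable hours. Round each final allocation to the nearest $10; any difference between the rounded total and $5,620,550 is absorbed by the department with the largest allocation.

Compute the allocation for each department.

$2,304,440 shared equally gives $576,110 per department.
Remainder $3,316,110 by billable hours (total 4,646): Fabrication 1,148,433.27 → $1,148,430; Shipping 879,347.29 → $879,350; Warehouse 852,224.57 → $852,220; Inspection 436,104.87 → $436,100.
Rounding difference +$10 on remainder applied to Fabrication.
Totals: Fabrication $576,110 + $1,148,440 = $1,724,550; Shipping $576,110 + $879,350 = $1,455,460; Warehouse $576,110 + $852,220 = $1,428,330; Inspection $576,110 + $436,100 = $1,012,210.

Fabrication: $1,724,550 | Shipping: $1,455,460 | Warehouse: $1,428,330 | Inspection: $1,012,210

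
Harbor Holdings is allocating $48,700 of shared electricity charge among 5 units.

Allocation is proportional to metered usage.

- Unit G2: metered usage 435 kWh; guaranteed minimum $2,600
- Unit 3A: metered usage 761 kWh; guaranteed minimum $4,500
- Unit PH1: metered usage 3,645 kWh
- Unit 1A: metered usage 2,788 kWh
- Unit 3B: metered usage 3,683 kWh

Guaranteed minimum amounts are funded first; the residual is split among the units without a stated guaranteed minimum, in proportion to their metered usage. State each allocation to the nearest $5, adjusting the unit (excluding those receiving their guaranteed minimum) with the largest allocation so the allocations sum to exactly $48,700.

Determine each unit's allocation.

Unit G2: $2,600 · Unit 3A: $4,500 · Unit PH1: $14,990 · Unit 1A: $11,465 · Unit 3B: $15,145

Fund the minimums — Unit G2 $2,600; Unit 3A $4,500. Balance $41,600.
Balance split over remaining metered usage 10,116: Unit PH1 14,989.32 → $14,990; Unit 1A 11,465.09 → $11,465; Unit 3B 15,145.59 → $15,145.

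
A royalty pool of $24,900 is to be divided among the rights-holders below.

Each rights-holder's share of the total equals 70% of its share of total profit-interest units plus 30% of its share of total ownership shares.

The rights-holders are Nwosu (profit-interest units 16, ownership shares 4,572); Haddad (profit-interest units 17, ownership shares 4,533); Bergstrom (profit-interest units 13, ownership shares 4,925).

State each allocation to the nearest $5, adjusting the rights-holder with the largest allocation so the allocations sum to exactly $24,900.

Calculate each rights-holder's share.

Totals — profit-interest units 46, ownership shares 14,030.
Composite weights (70% profit-interest units + 30% ownership shares): Nwosu 0.3412; Haddad 0.3556; Bergstrom 0.3031.
Unrounded shares: Nwosu 8,496.88; Haddad 8,855.03; Bergstrom 7,548.09.
Rounded to nearest $5: Nwosu $8,495; Haddad $8,855; Bergstrom $7,550. Sum = $24,900.
Rounded total matches; no reconciliation needed.

Nwosu: $8,495; Haddad: $8,855; Bergstrom: $7,550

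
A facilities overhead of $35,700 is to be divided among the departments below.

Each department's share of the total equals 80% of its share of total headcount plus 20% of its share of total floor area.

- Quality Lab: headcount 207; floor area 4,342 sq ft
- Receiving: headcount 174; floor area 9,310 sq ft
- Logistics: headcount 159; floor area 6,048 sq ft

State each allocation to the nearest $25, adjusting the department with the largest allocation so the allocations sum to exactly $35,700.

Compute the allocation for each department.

Quality Lab: $12,525 · Receiving: $12,575 · Logistics: $10,600

Headcount total 540; floor area total 19,700.
Composite weights (80% headcount + 20% floor area): Quality Lab 0.3507; Receiving 0.3523; Logistics 0.2970.
Pro-rata amounts: Quality Lab 12,521.70; Receiving 12,576.95; Logistics 10,601.35.
Rounded to nearest $25: Quality Lab $12,525; Receiving $12,575; Logistics $10,600. Sum = $35,700.
No rounding difference to absorb.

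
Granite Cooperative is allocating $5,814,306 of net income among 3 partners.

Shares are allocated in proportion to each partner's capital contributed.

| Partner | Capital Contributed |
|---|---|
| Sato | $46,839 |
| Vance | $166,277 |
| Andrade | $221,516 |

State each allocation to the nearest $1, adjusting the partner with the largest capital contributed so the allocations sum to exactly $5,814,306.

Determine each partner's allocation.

Capital contributed total: 46,839 + 166,277 + 221,516 = 434,632.
Raw shares: Sato 626,590.49; Vance 2,224,376.85; Andrade 2,963,338.66.
After rounding ($1): Sato $626,590; Vance $2,224,377; Andrade $2,963,339. Sum = $5,814,306.
No rounding difference to absorb.

Sato: $626,590 | Vance: $2,224,377 | Andrade: $2,963,339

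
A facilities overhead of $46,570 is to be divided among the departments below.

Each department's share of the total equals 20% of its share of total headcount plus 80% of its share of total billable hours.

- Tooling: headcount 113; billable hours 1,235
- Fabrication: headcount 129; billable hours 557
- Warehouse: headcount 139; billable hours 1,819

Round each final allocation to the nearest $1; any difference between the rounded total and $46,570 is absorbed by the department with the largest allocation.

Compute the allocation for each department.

Tooling: $15,504 | Fabrication: $8,900 | Warehouse: $22,166

Totals — headcount 381, billable hours 3,611.
Composite weights (20% headcount + 80% billable hours): Tooling 0.3329; Fabrication 0.1911; Warehouse 0.4760.
Pro-rata amounts: Tooling 15,504.36; Fabrication 8,900.33; Warehouse 22,165.31.
At nearest $1: Tooling $15,504; Fabrication $8,900; Warehouse $22,165. Sum = $46,569.
Difference $46,570 − $46,569 = +$1 applied to largest allocation (Warehouse): Warehouse becomes $22,166.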